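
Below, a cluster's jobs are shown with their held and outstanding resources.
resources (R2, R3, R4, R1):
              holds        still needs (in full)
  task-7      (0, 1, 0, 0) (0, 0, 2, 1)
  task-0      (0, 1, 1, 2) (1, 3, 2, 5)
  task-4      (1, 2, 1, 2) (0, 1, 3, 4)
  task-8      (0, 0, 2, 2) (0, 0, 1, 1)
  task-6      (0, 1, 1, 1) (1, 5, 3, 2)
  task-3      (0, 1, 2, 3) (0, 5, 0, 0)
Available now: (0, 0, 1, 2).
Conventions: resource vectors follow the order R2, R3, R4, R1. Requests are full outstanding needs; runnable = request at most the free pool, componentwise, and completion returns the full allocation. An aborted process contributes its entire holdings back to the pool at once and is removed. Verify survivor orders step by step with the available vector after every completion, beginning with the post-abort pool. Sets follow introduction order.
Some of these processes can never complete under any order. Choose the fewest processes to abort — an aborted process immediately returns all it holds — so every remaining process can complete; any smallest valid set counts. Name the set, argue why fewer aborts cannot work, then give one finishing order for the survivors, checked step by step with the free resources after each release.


Abort task-3.
Key observation: the deadlocked task-6 becomes finishable only because task-3 released (0, 1, 2, 3); it completes at step 5 below.
No smaller set exists: with zero aborts the deadlock remains.
Survivors finish in the order: task-4, task-8, task-7, task-0, task-6. Verifying each step (pool after the aborts first):
  pool = (0, 1, 3, 5)
  task-4 needs (0, 1, 3, 4) <= (0, 1, 3, 5) -> finishes; pool += (1, 2, 1, 2) = (1, 3, 4, 7)
  task-8 needs (0, 0, 1, 1) <= (1, 3, 4, 7) -> finishes; pool += (0, 0, 2, 2) = (1, 3, 6, 9)
  task-7 needs (0, 0, 2, 1) <= (1, 3, 6, 9) -> finishes; pool += (0, 1, 0, 0) = (1, 4, 6, 9)
  task-0 needs (1, 3, 2, 5) <= (1, 4, 6, 9) -> finishes; pool += (0, 1, 1, 2) = (1, 5, 7, 11)
  task-6 needs (1, 5, 3, 2) <= (1, 5, 7, 11) -> finishes; pool += (0, 1, 1, 1) = (1, 6, 8, 12)


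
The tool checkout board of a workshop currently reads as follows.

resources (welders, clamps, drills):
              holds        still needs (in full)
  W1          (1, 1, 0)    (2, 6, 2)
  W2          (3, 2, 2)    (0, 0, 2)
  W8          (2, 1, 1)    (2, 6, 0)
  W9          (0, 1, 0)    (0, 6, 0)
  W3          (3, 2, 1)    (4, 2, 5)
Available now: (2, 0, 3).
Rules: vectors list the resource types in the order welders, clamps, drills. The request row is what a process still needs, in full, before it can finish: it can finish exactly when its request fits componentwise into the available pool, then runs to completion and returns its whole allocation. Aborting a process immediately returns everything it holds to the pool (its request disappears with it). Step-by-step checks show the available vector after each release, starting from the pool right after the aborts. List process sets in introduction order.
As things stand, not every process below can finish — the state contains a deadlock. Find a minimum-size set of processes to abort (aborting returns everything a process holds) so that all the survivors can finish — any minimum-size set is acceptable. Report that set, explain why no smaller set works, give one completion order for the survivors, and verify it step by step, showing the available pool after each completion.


Abort W1 and W9.
Key observation: W8 was stuck for good until W1 and W9 gave back (1, 2, 0); in the order shown it finishes at step 3.
No one abort is enough; case by case: W1 alone leaves W8 blocked (short on clamps); W2 alone leaves W1 blocked (short on clamps); W8 alone leaves W1 blocked (short on clamps); W9 alone leaves W1 blocked (short on clamps); W3 alone leaves W1 blocked (short on clamps).
The survivors complete as W2, W3, W8. Walking it through (starting from the post-abort pool):
  pool = (3, 2, 3)
  W2: need (0, 0, 2) fits (3, 2, 3); releases (3, 2, 2), pool now (6, 4, 5)
  W3: need (4, 2, 5) fits (6, 4, 5); releases (3, 2, 1), pool now (9, 6, 6)
  W8: need (2, 6, 0) fits (9, 6, 6); releases (2, 1, 1), pool now (11, 7, 7)


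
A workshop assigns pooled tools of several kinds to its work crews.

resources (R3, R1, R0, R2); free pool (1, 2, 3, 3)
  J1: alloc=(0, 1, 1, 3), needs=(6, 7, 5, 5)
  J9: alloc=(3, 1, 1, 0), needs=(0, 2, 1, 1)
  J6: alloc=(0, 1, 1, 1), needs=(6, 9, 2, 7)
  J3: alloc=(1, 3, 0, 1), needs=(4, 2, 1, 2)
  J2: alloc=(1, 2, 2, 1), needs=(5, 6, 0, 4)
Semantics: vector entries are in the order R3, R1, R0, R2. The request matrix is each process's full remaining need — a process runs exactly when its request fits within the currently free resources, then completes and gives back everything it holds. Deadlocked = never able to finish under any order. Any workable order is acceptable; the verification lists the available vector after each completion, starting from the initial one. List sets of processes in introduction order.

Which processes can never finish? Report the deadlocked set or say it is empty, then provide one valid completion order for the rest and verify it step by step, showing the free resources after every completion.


The deadlocked set is empty.
Key observation: beginning at J9, releases accumulate fast enough that every process eventually fits.
The rest can finish in the order J9, J3, J2, J1, J6. Step-by-step check:
  pool = (1, 2, 3, 3)
  J9 needs (0, 2, 1, 1) <= (1, 2, 3, 3) -> finishes; pool += (3, 1, 1, 0) = (4, 3, 4, 3)
  J3 needs (4, 2, 1, 2) <= (4, 3, 4, 3) -> finishes; pool += (1, 3, 0, 1) = (5, 6, 4, 4)
  J2 needs (5, 6, 0, 4) <= (5, 6, 4, 4) -> finishes; pool += (1, 2, 2, 1) = (6, 8, 6, 5)
  J1 needs (6, 7, 5, 5) <= (6, 8, 6, 5) -> finishes; pool += (0, 1, 1, 3) = (6, 9, 7, 8)
  J6 needs (6, 9, 2, 7) <= (6, 9, 7, 8) -> finishes; pool += (0, 1, 1, 1) = (6, 10, 8, 9)


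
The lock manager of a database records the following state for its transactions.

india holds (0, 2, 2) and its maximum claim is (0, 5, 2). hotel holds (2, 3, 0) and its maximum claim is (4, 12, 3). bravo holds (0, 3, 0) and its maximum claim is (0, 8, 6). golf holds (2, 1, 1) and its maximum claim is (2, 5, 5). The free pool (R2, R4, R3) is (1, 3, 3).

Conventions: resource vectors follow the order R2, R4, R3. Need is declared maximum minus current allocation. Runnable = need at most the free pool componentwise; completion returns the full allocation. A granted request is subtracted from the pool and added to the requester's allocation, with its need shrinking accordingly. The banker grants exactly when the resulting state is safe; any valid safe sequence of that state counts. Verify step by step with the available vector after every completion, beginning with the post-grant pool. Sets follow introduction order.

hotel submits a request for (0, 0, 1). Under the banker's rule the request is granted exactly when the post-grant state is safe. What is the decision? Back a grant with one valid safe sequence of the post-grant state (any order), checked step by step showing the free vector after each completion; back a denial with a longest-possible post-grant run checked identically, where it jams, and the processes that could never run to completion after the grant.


DENY — the pretend-granted state is unsafe.
Key observation: after india, golf the pool peaks at (3, 6, 5), and each blocked process is short somewhere: hotel on R4; bravo on R3.
On the post-grant state, india, golf is a maximal run — nothing extends it. Walking it through:
  pool = (1, 3, 2)
  run india (needs (0, 3, 0), free (1, 3, 2)); after release of (0, 2, 2) the pool is (1, 5, 4)
  run golf (needs (0, 4, 4), free (1, 5, 4)); after release of (2, 1, 1) the pool is (3, 6, 5)
  hotel still needs (2, 9, 2) but only (3, 6, 5) is free — short on R4
  bravo still needs (0, 5, 6) but only (3, 6, 5) is free — short on R3
Had the request been granted, hotel and bravo could never finish.


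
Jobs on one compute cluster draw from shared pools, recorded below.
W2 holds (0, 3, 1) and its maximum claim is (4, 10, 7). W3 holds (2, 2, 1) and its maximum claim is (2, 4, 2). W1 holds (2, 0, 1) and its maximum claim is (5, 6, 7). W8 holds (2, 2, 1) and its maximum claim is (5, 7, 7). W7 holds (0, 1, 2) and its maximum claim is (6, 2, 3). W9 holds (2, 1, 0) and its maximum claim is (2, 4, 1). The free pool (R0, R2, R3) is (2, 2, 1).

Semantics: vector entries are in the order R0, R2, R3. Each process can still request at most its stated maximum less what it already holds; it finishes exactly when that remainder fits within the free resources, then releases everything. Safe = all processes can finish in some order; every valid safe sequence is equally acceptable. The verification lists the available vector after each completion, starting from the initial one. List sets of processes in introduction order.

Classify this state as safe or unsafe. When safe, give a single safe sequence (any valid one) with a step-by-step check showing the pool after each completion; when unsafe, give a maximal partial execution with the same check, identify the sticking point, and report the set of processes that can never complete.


UNSAFE — no complete ordering exists.
Key observation: once W3, W9, W7 finish, the pool peaks at (6, 6, 4) — and every remaining process still needs more R3 than that.
Going as far as possible: W3, W9, W7; after that, nothing fits. Verifying each step:
  pool = (2, 2, 1)
  run W3 (needs (0, 2, 1), free (2, 2, 1)); after release of (2, 2, 1) the pool is (4, 4, 2)
  run W9 (needs (0, 3, 1), free (4, 4, 2)); after release of (2, 1, 0) the pool is (6, 5, 2)
  run W7 (needs (6, 1, 1), free (6, 5, 2)); after release of (0, 1, 2) the pool is (6, 6, 4)
  blocked: W2 wants (4, 7, 6), pool (6, 6, 4) — not enough R2 and R3
  blocked: W1 wants (3, 6, 6), pool (6, 6, 4) — not enough R3
  blocked: W8 wants (3, 5, 6), pool (6, 6, 4) — not enough R3
Processes that can never finish: W2, W1 and W8.


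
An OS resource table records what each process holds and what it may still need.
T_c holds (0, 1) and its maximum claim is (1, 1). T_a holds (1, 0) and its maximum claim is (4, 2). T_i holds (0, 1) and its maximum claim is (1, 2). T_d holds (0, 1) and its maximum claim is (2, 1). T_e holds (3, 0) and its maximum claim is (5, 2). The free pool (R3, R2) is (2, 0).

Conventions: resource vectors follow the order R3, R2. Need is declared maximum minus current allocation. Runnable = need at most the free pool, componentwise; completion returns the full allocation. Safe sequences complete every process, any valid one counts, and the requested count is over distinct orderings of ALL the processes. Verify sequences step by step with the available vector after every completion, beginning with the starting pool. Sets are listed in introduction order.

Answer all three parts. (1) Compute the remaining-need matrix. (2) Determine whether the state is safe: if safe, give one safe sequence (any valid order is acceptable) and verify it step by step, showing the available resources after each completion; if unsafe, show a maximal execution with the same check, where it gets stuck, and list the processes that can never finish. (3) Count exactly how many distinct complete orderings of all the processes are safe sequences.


(1) Remaining need (order R3, R2):
  T_c: (1, 0)
  T_a: (3, 2)
  T_i: (1, 1)
  T_d: (2, 0)
  T_e: (2, 2)
(2) SAFE. One safe sequence: T_c, T_d, T_e, T_a, T_i.
Key observation: at T_d the run first touches a limit — (2, 0) against (2, 1), exact on a resource it actually requests.
Verifying each step:
  pool = (2, 0)
  run T_c (needs (1, 0), free (2, 0)); after release of (0, 1) the pool is (2, 1)
  run T_d (needs (2, 0), free (2, 1)); after release of (0, 1) the pool is (2, 2)
  run T_e (needs (2, 2), free (2, 2)); after release of (3, 0) the pool is (5, 2)
  run T_a (needs (3, 2), free (5, 2)); after release of (1, 0) the pool is (6, 2)
  run T_i (needs (1, 1), free (6, 2)); after release of (0, 1) the pool is (6, 3)
(3) Exactly 12 of the possible complete orderings are safe sequences.


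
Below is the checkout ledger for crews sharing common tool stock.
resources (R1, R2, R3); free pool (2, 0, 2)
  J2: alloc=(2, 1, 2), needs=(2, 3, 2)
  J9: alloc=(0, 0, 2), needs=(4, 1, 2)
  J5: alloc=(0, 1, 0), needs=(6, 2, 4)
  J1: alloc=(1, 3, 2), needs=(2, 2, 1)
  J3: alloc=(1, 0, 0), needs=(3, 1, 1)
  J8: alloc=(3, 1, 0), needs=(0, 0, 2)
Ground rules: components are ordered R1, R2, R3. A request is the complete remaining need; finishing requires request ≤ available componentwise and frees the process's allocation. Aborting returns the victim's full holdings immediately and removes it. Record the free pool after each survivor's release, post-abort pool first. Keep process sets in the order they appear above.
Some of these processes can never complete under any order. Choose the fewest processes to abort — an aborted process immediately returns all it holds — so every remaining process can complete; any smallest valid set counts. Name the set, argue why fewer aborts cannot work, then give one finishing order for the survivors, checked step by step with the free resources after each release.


Minimum abort set: J2.
Key observation: before aborting J2, J5 was permanently blocked — no order could ever run it; afterwards it completes at step 4.
Minimality: the empty abort set fails — the state is deadlocked as it stands.
One survivor order: J8, J9, J3, J5, J1. Walking it through (post-abort pool first):
  pool = (4, 1, 4)
  J8 needs (0, 0, 2) <= (4, 1, 4) -> finishes; pool += (3, 1, 0) = (7, 2, 4)
  J9 needs (4, 1, 2) <= (7, 2, 4) -> finishes; pool += (0, 0, 2) = (7, 2, 6)
  J3 needs (3, 1, 1) <= (7, 2, 6) -> finishes; pool += (1, 0, 0) = (8, 2, 6)
  J5 needs (6, 2, 4) <= (8, 2, 6) -> finishes; pool += (0, 1, 0) = (8, 3, 6)
  J1 needs (2, 2, 1) <= (8, 3, 6) -> finishes; pool += (1, 3, 2) = (9, 6, 8)


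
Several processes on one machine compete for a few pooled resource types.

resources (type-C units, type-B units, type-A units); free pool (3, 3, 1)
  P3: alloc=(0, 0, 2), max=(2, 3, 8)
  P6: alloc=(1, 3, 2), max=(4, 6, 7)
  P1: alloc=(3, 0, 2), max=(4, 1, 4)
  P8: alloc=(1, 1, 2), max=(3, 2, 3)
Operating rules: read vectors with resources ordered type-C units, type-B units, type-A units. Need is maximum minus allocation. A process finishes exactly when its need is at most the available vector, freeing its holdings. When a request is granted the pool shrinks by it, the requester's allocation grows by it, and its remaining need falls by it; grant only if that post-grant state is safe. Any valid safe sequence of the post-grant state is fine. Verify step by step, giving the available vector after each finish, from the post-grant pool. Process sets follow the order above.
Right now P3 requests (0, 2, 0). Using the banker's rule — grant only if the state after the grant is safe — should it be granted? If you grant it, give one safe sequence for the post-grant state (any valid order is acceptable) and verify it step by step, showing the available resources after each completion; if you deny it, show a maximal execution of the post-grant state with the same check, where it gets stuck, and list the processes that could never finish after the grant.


DENY. Granting would leave the state unsafe.
Key observation: after P8, P1 the pool peaks at (7, 2, 5), and each blocked process is short somewhere: P3 on type-A units; P6 on type-B units.
On the post-grant state, P8, P1 is a maximal run — nothing extends it. Verifying each step:
  pool = (3, 1, 1)
  P8: need (2, 1, 1) fits (3, 1, 1); releases (1, 1, 2), pool now (4, 2, 3)
  P1: need (1, 1, 2) fits (4, 2, 3); releases (3, 0, 2), pool now (7, 2, 5)
  blocked: P3 wants (2, 1, 6), pool (7, 2, 5) — not enough type-A units
  blocked: P6 wants (3, 3, 5), pool (7, 2, 5) — not enough type-B units
Post-grant, the permanently blocked set is P3 and P6.


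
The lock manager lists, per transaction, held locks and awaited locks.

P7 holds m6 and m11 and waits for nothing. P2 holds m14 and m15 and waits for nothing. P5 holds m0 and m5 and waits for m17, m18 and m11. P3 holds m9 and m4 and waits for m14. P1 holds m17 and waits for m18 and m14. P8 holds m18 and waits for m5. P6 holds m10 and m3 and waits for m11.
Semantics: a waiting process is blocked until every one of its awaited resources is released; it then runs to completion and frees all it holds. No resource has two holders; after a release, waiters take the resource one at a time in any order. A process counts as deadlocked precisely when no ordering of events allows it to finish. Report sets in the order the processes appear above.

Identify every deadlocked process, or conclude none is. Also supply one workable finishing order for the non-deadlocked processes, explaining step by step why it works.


Deadlocked: P5, P1 and P8.
Key observation: the knot is the closed ring of waits P5 -> P1 -> P8 -> P5; no other process is dragged down with it.
A valid finishing order for the others: P7, P2, P6, P3.
Step-by-step check:
  run P7 (it waits on nothing); releases m6 and m11
  run P2 (it waits on nothing); releases m14 and m15
  P6 waits on m11 — all released -> runs and releases m10 and m3
  P3 waits on m14 — all released -> runs and releases m9 and m4


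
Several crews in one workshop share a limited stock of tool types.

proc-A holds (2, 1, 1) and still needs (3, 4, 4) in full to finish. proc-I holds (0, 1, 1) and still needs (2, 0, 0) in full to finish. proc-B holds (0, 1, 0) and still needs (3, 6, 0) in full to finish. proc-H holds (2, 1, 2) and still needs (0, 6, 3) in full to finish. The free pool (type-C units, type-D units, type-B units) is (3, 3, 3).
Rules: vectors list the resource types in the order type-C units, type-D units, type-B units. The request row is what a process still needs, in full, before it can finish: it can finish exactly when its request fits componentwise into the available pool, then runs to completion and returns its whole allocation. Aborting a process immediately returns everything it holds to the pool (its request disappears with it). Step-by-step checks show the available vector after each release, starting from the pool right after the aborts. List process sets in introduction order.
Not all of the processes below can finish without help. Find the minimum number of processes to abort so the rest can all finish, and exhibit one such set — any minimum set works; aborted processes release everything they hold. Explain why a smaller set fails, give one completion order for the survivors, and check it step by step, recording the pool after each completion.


Abort proc-H.
Key observation: no ordering could ever have run proc-B before the abort of proc-H; with (2, 1, 2) back in the pool it fits at step 3.
No smaller set exists: with zero aborts the deadlock remains.
One survivor order: proc-A, proc-I, proc-B. Check, step by step (post-abort pool first):
  pool = (5, 4, 5)
  run proc-A (needs (3, 4, 4), free (5, 4, 5)); after release of (2, 1, 1) the pool is (7, 5, 6)
  run proc-I (needs (2, 0, 0), free (7, 5, 6)); after release of (0, 1, 1) the pool is (7, 6, 7)
  run proc-B (needs (3, 6, 0), free (7, 6, 7)); after release of (0, 1, 0) the pool is (7, 7, 7)


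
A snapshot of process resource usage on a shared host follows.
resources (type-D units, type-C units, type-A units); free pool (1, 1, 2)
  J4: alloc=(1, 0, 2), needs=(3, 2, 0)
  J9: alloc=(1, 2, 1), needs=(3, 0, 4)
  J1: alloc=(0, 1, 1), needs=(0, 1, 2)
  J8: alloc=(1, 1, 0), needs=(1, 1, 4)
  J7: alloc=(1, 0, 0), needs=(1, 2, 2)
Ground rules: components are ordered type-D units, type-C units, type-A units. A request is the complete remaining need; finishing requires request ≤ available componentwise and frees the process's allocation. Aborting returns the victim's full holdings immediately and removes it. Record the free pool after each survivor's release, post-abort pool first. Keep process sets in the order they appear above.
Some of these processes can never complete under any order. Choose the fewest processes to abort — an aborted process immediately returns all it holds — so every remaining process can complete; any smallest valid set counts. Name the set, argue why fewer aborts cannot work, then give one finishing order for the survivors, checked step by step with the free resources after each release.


Abort J9.
Key observation: before aborting J9, J8 was permanently blocked — no order could ever run it; afterwards it completes at step 3.
Why nothing smaller works: aborting no one leaves the state deadlocked as given.
The survivors complete as J7, J1, J8, J4. Check, step by step (starting from the post-abort pool):
  pool = (2, 3, 3)
  J7: need (1, 2, 2) fits (2, 3, 3); releases (1, 0, 0), pool now (3, 3, 3)
  J1: need (0, 1, 2) fits (3, 3, 3); releases (0, 1, 1), pool now (3, 4, 4)
  J8: need (1, 1, 4) fits (3, 4, 4); releases (1, 1, 0), pool now (4, 5, 4)
  J4: need (3, 2, 0) fits (4, 5, 4); releases (1, 0, 2), pool now (5, 5, 6)


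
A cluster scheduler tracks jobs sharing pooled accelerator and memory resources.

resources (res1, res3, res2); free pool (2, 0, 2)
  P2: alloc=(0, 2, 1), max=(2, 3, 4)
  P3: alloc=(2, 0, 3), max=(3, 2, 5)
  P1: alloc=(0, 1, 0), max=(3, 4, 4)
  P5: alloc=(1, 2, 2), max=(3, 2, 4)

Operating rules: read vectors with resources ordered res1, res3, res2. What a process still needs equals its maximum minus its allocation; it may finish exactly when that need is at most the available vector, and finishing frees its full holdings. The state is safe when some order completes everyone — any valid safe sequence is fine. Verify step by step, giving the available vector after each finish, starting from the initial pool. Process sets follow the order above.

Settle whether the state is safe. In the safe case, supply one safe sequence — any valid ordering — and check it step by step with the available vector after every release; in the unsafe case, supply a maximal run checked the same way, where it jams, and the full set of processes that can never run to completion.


SAFE. One safe sequence: P5, P3, P2, P1.
Key observation: reading the order forward, P5 is the first process whose need (2, 0, 2) meets the free pool (2, 0, 2) exactly on a resource it requests.
Verifying each step:
  pool = (2, 0, 2)
  P5 needs (2, 0, 2) <= (2, 0, 2) -> finishes; pool += (1, 2, 2) = (3, 2, 4)
  P3 needs (1, 2, 2) <= (3, 2, 4) -> finishes; pool += (2, 0, 3) = (5, 2, 7)
  P2 needs (2, 1, 3) <= (5, 2, 7) -> finishes; pool += (0, 2, 1) = (5, 4, 8)
  P1 needs (3, 3, 4) <= (5, 4, 8) -> finishes; pool += (0, 1, 0) = (5, 5, 8)


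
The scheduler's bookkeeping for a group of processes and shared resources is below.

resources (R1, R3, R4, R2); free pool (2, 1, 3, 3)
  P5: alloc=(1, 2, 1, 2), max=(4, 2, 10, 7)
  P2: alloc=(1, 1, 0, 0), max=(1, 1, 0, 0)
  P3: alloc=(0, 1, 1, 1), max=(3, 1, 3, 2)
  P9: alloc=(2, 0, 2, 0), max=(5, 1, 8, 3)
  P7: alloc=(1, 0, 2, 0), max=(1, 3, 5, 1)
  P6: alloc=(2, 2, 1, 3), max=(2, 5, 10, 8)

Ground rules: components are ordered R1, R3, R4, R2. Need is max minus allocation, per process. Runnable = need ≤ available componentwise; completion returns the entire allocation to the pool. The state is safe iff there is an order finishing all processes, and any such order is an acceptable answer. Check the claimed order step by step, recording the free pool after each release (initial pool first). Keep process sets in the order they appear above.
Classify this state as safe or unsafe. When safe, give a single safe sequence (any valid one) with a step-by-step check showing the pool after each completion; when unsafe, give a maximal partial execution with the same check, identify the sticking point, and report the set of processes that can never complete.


UNSAFE — no complete ordering exists.
Key observation: once P2, P3, P7, P9 finish, the pool peaks at (6, 3, 8, 4) — and every remaining process still needs more R4 than that.
The run P2, P3, P7, P9 cannot be extended any further. Walking it through:
  pool = (2, 1, 3, 3)
  P2 needs (0, 0, 0, 0) <= (2, 1, 3, 3) -> finishes; pool += (1, 1, 0, 0) = (3, 2, 3, 3)
  P3 needs (3, 0, 2, 1) <= (3, 2, 3, 3) -> finishes; pool += (0, 1, 1, 1) = (3, 3, 4, 4)
  P7 needs (0, 3, 3, 1) <= (3, 3, 4, 4) -> finishes; pool += (1, 0, 2, 0) = (4, 3, 6, 4)
  P9 needs (3, 1, 6, 3) <= (4, 3, 6, 4) -> finishes; pool += (2, 0, 2, 0) = (6, 3, 8, 4)
  P5 still needs (3, 0, 9, 5) but only (6, 3, 8, 4) is free — short on R4 and R2
  P6 still needs (0, 3, 9, 5) but only (6, 3, 8, 4) is free — short on R4 and R2
Processes that can never finish: P5 and P6.


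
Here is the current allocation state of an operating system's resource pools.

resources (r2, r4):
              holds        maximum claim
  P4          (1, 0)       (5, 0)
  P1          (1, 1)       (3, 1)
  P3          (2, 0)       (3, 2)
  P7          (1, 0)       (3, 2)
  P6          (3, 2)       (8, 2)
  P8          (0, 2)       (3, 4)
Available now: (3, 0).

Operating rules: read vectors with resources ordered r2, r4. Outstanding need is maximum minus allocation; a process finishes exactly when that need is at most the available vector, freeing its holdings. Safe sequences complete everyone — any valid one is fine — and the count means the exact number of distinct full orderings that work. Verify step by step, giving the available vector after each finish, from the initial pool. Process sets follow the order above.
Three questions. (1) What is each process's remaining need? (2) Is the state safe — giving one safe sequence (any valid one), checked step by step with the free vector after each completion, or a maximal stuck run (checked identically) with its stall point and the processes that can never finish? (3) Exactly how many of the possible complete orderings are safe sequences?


(1) Outstanding need per process (order r2, r4):
  P4: (4, 0)
  P1: (2, 0)
  P3: (1, 2)
  P7: (2, 2)
  P6: (5, 0)
  P8: (3, 2)
(2) SAFE. One safe sequence: P1, P4, P6, P3, P7, P8.
Key observation: at P4 the run first touches a limit — (4, 0) against (4, 1), exact on a resource it actually requests.
Step-by-step check:
  pool = (3, 0)
  run P1 (needs (2, 0), free (3, 0)); after release of (1, 1) the pool is (4, 1)
  run P4 (needs (4, 0), free (4, 1)); after release of (1, 0) the pool is (5, 1)
  run P6 (needs (5, 0), free (5, 1)); after release of (3, 2) the pool is (8, 3)
  run P3 (needs (1, 2), free (8, 3)); after release of (2, 0) the pool is (10, 3)
  run P7 (needs (2, 2), free (10, 3)); after release of (1, 0) the pool is (11, 3)
  run P8 (needs (3, 2), free (11, 3)); after release of (0, 2) the pool is (11, 5)
(3) The exact count: 6 of the possible complete orderings are safe sequences.


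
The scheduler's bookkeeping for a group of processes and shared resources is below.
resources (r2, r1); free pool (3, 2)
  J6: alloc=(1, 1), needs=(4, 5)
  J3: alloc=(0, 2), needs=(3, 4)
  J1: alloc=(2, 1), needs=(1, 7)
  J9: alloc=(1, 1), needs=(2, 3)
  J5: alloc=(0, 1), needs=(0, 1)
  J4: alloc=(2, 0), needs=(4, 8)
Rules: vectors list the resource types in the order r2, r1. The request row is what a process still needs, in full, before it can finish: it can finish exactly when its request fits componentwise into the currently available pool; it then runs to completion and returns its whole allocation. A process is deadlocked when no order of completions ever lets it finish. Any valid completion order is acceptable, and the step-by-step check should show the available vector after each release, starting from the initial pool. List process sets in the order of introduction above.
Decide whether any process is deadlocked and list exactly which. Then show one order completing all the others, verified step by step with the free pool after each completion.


The deadlocked set is empty.
Key observation: no deadlock: J5 fits now, and the freed resources carry the rest through.
A valid finishing order for the others: J5, J9, J3, J6, J1, J4. Check, step by step:
  pool = (3, 2)
  J5 needs (0, 1) <= (3, 2) -> finishes; pool += (0, 1) = (3, 3)
  J9 needs (2, 3) <= (3, 3) -> finishes; pool += (1, 1) = (4, 4)
  J3 needs (3, 4) <= (4, 4) -> finishes; pool += (0, 2) = (4, 6)
  J6 needs (4, 5) <= (4, 6) -> finishes; pool += (1, 1) = (5, 7)
  J1 needs (1, 7) <= (5, 7) -> finishes; pool += (2, 1) = (7, 8)
  J4 needs (4, 8) <= (7, 8) -> finishes; pool += (2, 0) = (9, 8)


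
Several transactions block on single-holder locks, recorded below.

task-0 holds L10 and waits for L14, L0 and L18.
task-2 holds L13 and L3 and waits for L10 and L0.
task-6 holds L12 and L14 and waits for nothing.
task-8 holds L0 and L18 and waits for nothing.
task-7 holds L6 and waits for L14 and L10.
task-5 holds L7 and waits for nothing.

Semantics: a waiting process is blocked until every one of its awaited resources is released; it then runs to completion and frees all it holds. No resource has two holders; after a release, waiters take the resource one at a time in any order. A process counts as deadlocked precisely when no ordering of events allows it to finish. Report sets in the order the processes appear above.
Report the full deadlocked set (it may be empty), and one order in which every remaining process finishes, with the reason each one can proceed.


Nothing here is deadlocked.
Key observation: no waiting chain loops back on itself — every chain ends at a process that waits on nothing, so everyone eventually runs.
One completion order for the rest: task-8, task-6, task-5, task-0, task-2, task-7.
Step-by-step check:
  task-8: no waits; runs immediately, freeing L0 and L18
  task-6: no waits; runs immediately, freeing L12 and L14
  task-5: no waits; runs immediately, freeing L7
  task-0 waits on L14, L0 and L18 — all released -> runs and releases L10
  task-2 waits on L10 and L0 — all released -> runs and releases L13 and L3
  task-7 waits on L14 and L10 — all released -> runs and releases L6


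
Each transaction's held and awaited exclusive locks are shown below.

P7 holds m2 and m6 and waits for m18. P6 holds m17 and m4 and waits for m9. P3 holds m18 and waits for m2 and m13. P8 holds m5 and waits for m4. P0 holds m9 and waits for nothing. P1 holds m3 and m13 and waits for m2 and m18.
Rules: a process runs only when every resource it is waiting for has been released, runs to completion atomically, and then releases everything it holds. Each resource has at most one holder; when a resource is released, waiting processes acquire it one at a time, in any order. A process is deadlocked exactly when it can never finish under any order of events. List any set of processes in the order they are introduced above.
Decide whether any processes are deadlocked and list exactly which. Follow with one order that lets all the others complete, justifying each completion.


The deadlocked set is P7, P3 and P1.
Key observation: the cycle P7 -> P3 -> P7 can never break — each member waits on the next; P1 is caught in further circular waits.
A valid finishing order for the others: P0, P6, P8.
Step-by-step check:
  run P0 (it waits on nothing); releases m9
  run P6 (all its waits — m9 — are resolved); releases m17 and m4
  run P8 (all its waits — m4 — are resolved); releases m5


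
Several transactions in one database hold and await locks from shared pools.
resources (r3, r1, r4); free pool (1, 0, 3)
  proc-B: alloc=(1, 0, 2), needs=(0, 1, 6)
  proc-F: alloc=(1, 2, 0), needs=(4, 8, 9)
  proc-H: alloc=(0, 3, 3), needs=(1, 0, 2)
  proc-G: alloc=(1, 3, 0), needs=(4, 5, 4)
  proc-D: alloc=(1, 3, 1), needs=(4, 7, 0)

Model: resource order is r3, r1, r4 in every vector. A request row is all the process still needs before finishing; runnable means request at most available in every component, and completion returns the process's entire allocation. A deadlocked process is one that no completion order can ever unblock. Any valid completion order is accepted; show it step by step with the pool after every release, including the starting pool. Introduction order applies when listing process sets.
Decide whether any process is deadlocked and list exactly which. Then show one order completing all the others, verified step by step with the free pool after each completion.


Deadlocked set: proc-F, proc-G and proc-D.
Key observation: after proc-H, proc-B complete, (2, 3, 8) is the best the pool ever gets, yet each leftover process wants more r3.
One completion order for the rest: proc-H, proc-B. Step-by-step check:
  pool = (1, 0, 3)
  proc-H: need (1, 0, 2) fits (1, 0, 3); releases (0, 3, 3), pool now (1, 3, 6)
  proc-B: need (0, 1, 6) fits (1, 3, 6); releases (1, 0, 2), pool now (2, 3, 8)
None of the blocked processes ever fits:
  blocked: proc-F wants (4, 8, 9), pool (2, 3, 8) — not enough r3, r1 and r4
  blocked: proc-G wants (4, 5, 4), pool (2, 3, 8) — not enough r3 and r1
  blocked: proc-D wants (4, 7, 0), pool (2, 3, 8) — not enough r3 and r1


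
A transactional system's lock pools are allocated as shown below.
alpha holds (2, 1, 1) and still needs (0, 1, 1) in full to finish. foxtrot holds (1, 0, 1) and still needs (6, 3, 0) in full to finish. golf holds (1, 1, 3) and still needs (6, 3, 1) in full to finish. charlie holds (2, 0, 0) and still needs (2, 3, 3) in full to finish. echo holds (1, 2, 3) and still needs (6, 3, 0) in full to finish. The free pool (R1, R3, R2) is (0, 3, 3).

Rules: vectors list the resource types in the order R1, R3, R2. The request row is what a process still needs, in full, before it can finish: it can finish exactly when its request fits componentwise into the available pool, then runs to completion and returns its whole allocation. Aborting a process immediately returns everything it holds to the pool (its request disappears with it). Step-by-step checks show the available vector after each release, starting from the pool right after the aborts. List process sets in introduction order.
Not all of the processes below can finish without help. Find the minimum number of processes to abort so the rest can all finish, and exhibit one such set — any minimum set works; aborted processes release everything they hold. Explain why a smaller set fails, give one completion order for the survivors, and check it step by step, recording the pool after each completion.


Minimum abort set: foxtrot and echo.
Key observation: the returned (2, 2, 4) from foxtrot and echo is what brings golf — unrunnable before, under any order — into play at step 3.
No one abort is enough; case by case: alpha alone leaves foxtrot blocked (short on R1); foxtrot alone leaves golf blocked (short on R1); golf alone leaves foxtrot blocked (short on R1); charlie alone leaves foxtrot blocked (short on R1); echo alone leaves foxtrot blocked (short on R1).
One survivor order: charlie, alpha, golf. Step-by-step check (post-abort pool first):
  pool = (2, 5, 7)
  charlie: need (2, 3, 3) fits (2, 5, 7); releases (2, 0, 0), pool now (4, 5, 7)
  alpha: need (0, 1, 1) fits (4, 5, 7); releases (2, 1, 1), pool now (6, 6, 8)
  golf: need (6, 3, 1) fits (6, 6, 8); releases (1, 1, 3), pool now (7, 7, 11)


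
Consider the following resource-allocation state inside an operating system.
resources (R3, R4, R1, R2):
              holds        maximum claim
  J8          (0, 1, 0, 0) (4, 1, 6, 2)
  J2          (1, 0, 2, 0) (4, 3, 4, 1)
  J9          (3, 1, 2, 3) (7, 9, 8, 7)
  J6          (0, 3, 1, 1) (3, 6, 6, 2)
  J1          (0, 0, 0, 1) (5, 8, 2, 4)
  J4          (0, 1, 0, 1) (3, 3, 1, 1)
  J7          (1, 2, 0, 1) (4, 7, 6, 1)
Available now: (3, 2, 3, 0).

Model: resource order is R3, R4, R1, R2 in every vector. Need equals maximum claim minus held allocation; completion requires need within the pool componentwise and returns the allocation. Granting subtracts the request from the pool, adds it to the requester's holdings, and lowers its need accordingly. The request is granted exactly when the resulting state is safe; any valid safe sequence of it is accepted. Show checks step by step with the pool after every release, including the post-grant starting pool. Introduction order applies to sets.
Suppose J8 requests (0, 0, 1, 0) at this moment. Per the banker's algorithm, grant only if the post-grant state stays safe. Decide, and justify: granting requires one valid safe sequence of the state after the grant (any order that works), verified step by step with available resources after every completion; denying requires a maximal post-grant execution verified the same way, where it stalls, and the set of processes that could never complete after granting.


DENY. Granting would leave the state unsafe.
Key observation: after J4, J2 the pool peaks at (4, 3, 4, 1), and each blocked process is short somewhere: J8 on R1, R2; J9 on R4, R1, R2; J6 on R1; J1 on R3, R4, R2; J7 on R4, R1.
Pretend the grant happened; the run J4, J2 goes as far as possible. Verifying each step:
  pool = (3, 2, 2, 0)
  J4: need (3, 2, 1, 0) fits (3, 2, 2, 0); releases (0, 1, 0, 1), pool now (3, 3, 2, 1)
  J2: need (3, 3, 2, 1) fits (3, 3, 2, 1); releases (1, 0, 2, 0), pool now (4, 3, 4, 1)
  J8 still needs (4, 0, 5, 2) but only (4, 3, 4, 1) is free — short on R1 and R2
  J9 still needs (4, 8, 6, 4) but only (4, 3, 4, 1) is free — short on R4, R1 and R2
  J6 still needs (3, 3, 5, 1) but only (4, 3, 4, 1) is free — short on R1
  J1 still needs (5, 8, 2, 3) but only (4, 3, 4, 1) is free — short on R3, R4 and R2
  J7 still needs (3, 5, 6, 0) but only (4, 3, 4, 1) is free — short on R4 and R1
Processes that could never finish after the grant: J8, J9, J6, J1 and J7.


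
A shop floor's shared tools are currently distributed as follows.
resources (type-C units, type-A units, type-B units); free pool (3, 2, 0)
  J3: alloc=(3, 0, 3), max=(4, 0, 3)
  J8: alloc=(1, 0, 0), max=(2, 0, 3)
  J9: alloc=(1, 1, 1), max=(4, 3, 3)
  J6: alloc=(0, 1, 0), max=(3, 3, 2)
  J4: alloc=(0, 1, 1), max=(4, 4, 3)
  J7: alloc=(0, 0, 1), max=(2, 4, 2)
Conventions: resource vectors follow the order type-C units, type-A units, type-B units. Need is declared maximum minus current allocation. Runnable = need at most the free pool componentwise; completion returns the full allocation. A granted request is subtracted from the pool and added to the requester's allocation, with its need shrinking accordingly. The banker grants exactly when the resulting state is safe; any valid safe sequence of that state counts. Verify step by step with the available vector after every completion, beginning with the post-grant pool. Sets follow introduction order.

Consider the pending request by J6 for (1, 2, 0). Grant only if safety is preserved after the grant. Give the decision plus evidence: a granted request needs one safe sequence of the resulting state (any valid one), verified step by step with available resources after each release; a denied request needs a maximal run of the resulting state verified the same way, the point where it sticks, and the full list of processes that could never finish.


GRANT: granting preserves safety; a valid post-grant sequence is J3, J6, J4, J9, J7, J8.
Key observation: the transfer keeps a workable pool ((2, 0, 0)); J3 starts the safe sequence.
Check on the post-grant state, step by step:
  pool = (2, 0, 0)
  J3: need (1, 0, 0) fits (2, 0, 0); releases (3, 0, 3), pool now (5, 0, 3)
  J6: need (2, 0, 2) fits (5, 0, 3); releases (1, 3, 0), pool now (6, 3, 3)
  J4: need (4, 3, 2) fits (6, 3, 3); releases (0, 1, 1), pool now (6, 4, 4)
  J9: need (3, 2, 2) fits (6, 4, 4); releases (1, 1, 1), pool now (7, 5, 5)
  J7: need (2, 4, 1) fits (7, 5, 5); releases (0, 0, 1), pool now (7, 5, 6)
  J8: need (1, 0, 3) fits (7, 5, 6); releases (1, 0, 0), pool now (8, 5, 6)


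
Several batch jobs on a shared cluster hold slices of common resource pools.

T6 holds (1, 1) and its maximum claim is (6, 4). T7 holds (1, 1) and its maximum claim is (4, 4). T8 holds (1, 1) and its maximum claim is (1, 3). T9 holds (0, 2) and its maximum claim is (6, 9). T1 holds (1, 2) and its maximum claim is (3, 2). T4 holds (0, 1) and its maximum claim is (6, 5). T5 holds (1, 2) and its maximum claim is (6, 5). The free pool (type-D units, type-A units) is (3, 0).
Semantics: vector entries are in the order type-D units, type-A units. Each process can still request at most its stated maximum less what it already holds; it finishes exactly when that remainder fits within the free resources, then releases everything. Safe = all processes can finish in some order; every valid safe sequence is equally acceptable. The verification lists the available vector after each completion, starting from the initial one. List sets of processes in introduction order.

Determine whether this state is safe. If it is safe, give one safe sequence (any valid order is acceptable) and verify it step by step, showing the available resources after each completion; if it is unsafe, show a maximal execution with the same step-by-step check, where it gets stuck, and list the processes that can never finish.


SAFE, for example via the order T1, T8, T7, T5, T6, T4, T9.
Key observation: the first exact fit in this order is T8 — it needs (0, 2) with (4, 2) free, meeting a requested resource to the last unit.
Walking it through:
  pool = (3, 0)
  T1: need (2, 0) fits (3, 0); releases (1, 2), pool now (4, 2)
  T8: need (0, 2) fits (4, 2); releases (1, 1), pool now (5, 3)
  T7: need (3, 3) fits (5, 3); releases (1, 1), pool now (6, 4)
  T5: need (5, 3) fits (6, 4); releases (1, 2), pool now (7, 6)
  T6: need (5, 3) fits (7, 6); releases (1, 1), pool now (8, 7)
  T4: need (6, 4) fits (8, 7); releases (0, 1), pool now (8, 8)
  T9: need (6, 7) fits (8, 8); releases (0, 2), pool now (8, 10)
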